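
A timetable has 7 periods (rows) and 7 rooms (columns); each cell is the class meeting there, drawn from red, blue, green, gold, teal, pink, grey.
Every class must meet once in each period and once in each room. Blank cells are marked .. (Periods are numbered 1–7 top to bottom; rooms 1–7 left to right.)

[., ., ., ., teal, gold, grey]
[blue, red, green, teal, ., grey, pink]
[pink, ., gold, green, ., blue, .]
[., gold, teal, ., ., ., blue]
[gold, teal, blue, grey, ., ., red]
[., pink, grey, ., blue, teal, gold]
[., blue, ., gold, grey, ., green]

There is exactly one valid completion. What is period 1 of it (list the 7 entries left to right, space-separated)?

red green pink blue teal gold grey

Period 1, room 2: period 1 has {gold, teal, grey} and room 2 has {red, blue, gold, teal, pink}, leaving only green.
Period 1, room 1: period 1 has {green, gold, teal, grey} and room 1 has {blue, gold, pink}, leaving only red.
Period 1, room 3: period 1 has {red, green, gold, teal, grey} and room 3 has {blue, green, gold, teal, grey}, leaving only pink.
Period 1, room 4: period 1 has {red, green, gold, teal, pink, grey} and room 4 has {green, gold, teal, grey}, leaving only blue.
So period 1 reads: red green pink blue teal gold grey.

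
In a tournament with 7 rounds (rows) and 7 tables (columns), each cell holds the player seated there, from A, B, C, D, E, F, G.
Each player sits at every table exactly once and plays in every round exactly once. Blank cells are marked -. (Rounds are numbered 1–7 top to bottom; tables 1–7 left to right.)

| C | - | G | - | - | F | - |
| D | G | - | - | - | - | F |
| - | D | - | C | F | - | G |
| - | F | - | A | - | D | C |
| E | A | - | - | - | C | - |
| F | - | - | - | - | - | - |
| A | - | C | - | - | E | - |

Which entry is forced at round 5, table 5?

D

Round 3, table 1: round 3 has {C, D, F, G} and table 1 has {A, C, D, E, F}, leaving only B.
Round 3, table 6: round 3 has {B, C, D, F, G} and table 6 has {C, D, E, F}, leaving only A.
Round 2, table 6: round 2 has {D, F, G} and table 6 has {A, C, D, E, F}, leaving only B.
Round 2, table 4: round 2 has {B, D, F, G} and table 4 has {A, C}, leaving only E.
Round 2, table 3: round 2 has {B, D, E, F, G} and table 3 has {C, G}, leaving only A.
Round 2, table 5: round 2 has {A, B, D, E, F, G} and table 5 has {F}, leaving only C.
Round 3, table 3: round 3 has {A, B, C, D, F, G} and table 3 has {A, C, G}, leaving only E.
Round 4, table 1: round 4 has {A, C, D, F} and table 1 has {A, B, C, D, E, F}, leaving only G.
Round 4, table 3: round 4 has {A, C, D, F, G} and table 3 has {A, C, E, G}, leaving only B.
Round 4, table 5: round 4 has {A, B, C, D, F, G} and table 5 has {C, F}, leaving only E.
Round 6, table 3: round 6 has {F} and table 3 has {A, B, C, E, G}, leaving only D.
Round 5, table 3: round 5 has {A, C, E} and table 3 has {A, B, C, D, E, G}, leaving only F.
Round 6, table 6: round 6 has {D, F} and table 6 has {A, B, C, D, E, F}, leaving only G.
Round 6, table 4: round 6 has {D, F, G} and table 4 has {A, C, E}, leaving only B.
Round 1, table 4: round 1 has {C, F, G} and table 4 has {A, B, C, E}, leaving only D.
Round 5, table 4: round 5 has {A, C, E, F} and table 4 has {A, B, C, D, E}, leaving only G.
Round 6, table 5: round 6 has {B, D, F, G} and table 5 has {C, E, F}, leaving only A.
Round 1, table 5: round 1 has {C, D, F, G} and table 5 has {A, C, E, F}, leaving only B.
Round 5 already has {A, C, E, F, G} and table 5 already has {A, B, C, E, F}, so round 5, table 5 must be D.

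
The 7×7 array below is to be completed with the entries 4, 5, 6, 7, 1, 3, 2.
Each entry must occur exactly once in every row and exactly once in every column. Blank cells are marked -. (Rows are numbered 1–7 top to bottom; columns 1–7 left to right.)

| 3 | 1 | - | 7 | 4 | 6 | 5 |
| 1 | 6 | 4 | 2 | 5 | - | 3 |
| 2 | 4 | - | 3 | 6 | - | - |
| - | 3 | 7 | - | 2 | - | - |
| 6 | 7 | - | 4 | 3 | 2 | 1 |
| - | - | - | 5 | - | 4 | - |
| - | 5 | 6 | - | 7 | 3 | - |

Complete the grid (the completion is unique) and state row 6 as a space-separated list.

7 2 3 5 1 4 6

Row 6, column 1: row 6 has {4, 5} and column 1 has {6, 1, 3, 2}, leaving only 7.
Row 6, column 2: row 6 has {4, 5, 7} and column 2 has {4, 5, 6, 7, 1, 3}, leaving only 2.
Row 6, column 5: row 6 has {4, 5, 7, 2} and column 5 has {4, 5, 6, 7, 3, 2}, leaving only 1.
Row 6, column 3: row 6 has {4, 5, 7, 1, 2} and column 3 has {4, 6, 7}, leaving only 3.
Row 6, column 7: row 6 has {4, 5, 7, 1, 3, 2} and column 7 has {5, 1, 3}, leaving only 6.
So row 6 reads: 7 2 3 5 1 4 6.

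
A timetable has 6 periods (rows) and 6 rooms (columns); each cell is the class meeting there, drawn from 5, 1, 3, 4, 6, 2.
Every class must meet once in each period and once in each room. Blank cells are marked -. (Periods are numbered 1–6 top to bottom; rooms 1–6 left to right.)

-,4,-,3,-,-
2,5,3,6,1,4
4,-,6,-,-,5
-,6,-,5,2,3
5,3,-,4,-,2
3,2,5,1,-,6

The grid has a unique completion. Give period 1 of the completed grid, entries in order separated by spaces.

6 4 2 3 5 1

Period 1, room 6: period 1 has {3, 4} and room 6 has {5, 3, 4, 6, 2}, leaving only 1.
Period 1, room 1: period 1 has {1, 3, 4} and room 1 has {5, 3, 4, 2}, leaving only 6.
Period 1, room 3: period 1 has {1, 3, 4, 6} and room 3 has {5, 3, 6}, leaving only 2.
Period 1, room 5: period 1 has {1, 3, 4, 6, 2} and room 5 has {1, 2}, leaving only 5.
So period 1 reads: 6 4 2 3 5 1.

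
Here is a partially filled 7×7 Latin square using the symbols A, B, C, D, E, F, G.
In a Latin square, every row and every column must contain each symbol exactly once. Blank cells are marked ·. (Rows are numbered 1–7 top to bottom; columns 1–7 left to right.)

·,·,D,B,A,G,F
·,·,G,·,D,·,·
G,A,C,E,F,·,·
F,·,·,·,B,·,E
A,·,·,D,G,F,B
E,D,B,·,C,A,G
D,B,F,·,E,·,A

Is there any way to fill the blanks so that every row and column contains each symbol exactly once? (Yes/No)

Yes

No row or column among the givens repeats a symbol, and propagating forced cells runs into no contradiction.
One valid completion exists (for instance, C E D B A G F / B F G A D E C / G A C E F B D / F G A C B D E / A C E D G F B / E D B F C A G / D B F G E C A).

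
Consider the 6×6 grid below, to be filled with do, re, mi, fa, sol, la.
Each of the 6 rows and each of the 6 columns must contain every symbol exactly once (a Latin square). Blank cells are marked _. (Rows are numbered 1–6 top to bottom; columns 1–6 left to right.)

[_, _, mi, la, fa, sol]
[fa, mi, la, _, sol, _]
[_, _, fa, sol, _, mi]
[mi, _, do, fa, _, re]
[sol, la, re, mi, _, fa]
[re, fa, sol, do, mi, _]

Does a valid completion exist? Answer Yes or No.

No row or column among the givens repeats a symbol, and propagating forced cells runs into no contradiction.
One valid completion exists (for instance, do re mi la fa sol / fa mi la re sol do / la do fa sol re mi / mi sol do fa la re / sol la re mi do fa / re fa sol do mi la).

Yes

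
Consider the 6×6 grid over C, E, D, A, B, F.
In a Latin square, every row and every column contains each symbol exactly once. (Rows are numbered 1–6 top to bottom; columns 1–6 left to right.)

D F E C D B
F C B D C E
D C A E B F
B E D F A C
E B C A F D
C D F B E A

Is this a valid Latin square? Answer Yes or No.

No

Row 2 contains C twice (at columns 2 and 5); row 1 is also not a permutation.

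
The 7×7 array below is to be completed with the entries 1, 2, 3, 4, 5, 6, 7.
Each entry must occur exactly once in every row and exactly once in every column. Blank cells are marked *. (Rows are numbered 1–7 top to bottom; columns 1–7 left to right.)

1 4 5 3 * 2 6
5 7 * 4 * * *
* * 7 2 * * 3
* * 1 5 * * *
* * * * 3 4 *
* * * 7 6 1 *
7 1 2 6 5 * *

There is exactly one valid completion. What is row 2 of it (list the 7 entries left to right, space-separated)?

Row 1, column 5: row 1 has {1, 2, 3, 4, 5, 6} and column 5 has {3, 5, 6}, leaving only 7.
Row 5, column 3: row 5 has {3, 4} and column 3 has {1, 2, 5, 7}, leaving only 6.
Row 2, column 3: row 2 has {4, 5, 7} and column 3 has {1, 2, 5, 6, 7}, leaving only 3.
Row 2, column 6: row 2 has {3, 4, 5, 7} and column 6 has {1, 2, 4}, leaving only 6.
Row 3, column 6: row 3 has {2, 3, 7} and column 6 has {1, 2, 4, 6}, leaving only 5.
Row 3, column 2: row 3 has {2, 3, 5, 7} and column 2 has {1, 4, 7}, leaving only 6.
Row 3, column 1: row 3 has {2, 3, 5, 6, 7} and column 1 has {1, 5, 7}, leaving only 4.
Row 3, column 5: row 3 has {2, 3, 4, 5, 6, 7} and column 5 has {3, 5, 6, 7}, leaving only 1.
Row 2, column 5: row 2 has {3, 4, 5, 6, 7} and column 5 has {1, 3, 5, 6, 7}, leaving only 2.
Row 2, column 7: row 2 has {2, 3, 4, 5, 6, 7} and column 7 has {3, 6}, leaving only 1.
So row 2 reads: 5 7 3 4 2 6 1.

5 7 3 4 2 6 1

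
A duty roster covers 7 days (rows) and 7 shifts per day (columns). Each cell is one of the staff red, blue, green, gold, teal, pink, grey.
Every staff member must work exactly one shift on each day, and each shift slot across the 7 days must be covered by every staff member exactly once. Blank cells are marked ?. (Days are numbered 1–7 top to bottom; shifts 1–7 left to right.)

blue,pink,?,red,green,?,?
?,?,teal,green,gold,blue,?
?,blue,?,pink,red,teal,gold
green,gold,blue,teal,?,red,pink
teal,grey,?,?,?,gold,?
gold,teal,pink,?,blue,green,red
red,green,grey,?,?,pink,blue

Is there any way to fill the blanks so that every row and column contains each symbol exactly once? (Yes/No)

Yes

No day or shift among the givens repeats a symbol, and propagating forced cells runs into no contradiction.
One valid completion exists (for instance, blue pink gold red green grey teal / pink red teal green gold blue grey / grey blue green pink red teal gold / green gold blue teal grey red pink / teal grey red blue pink gold green / gold teal pink grey blue green red / red green grey gold teal pink blue).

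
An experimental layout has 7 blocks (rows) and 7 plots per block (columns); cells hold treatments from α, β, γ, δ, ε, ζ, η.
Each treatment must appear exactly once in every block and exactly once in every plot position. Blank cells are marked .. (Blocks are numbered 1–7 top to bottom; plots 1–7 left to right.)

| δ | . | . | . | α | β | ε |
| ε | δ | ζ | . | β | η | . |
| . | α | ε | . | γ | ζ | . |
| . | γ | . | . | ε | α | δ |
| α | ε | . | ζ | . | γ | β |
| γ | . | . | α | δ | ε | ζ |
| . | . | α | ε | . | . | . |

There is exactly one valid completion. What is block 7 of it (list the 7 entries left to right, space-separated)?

Block 7, plot 6: block 7 has {α, ε} and plot 6 has {α, β, γ, ε, ζ, η}, leaving only δ.
Block 2, plot 4: block 2 has {β, δ, ε, ζ, η} and plot 4 has {α, ε, ζ}, leaving only γ.
Block 1, plot 4: block 1 has {α, β, δ, ε} and plot 4 has {α, γ, ε, ζ}, leaving only η.
Block 1, plot 2: block 1 has {α, β, δ, ε, η} and plot 2 has {α, γ, δ, ε}, leaving only ζ.
Block 1, plot 3: block 1 has {α, β, δ, ε, ζ, η} and plot 3 has {α, ε, ζ}, leaving only γ.
Block 2, plot 7: block 2 has {β, γ, δ, ε, ζ, η} and plot 7 has {β, δ, ε, ζ}, leaving only α.
Block 3, plot 7: block 3 has {α, γ, ε, ζ} and plot 7 has {α, β, δ, ε, ζ}, leaving only η.
Block 7, plot 7: block 7 has {α, δ, ε} and plot 7 has {α, β, δ, ε, ζ, η}, leaving only γ.
Block 3, plot 1: block 3 has {α, γ, ε, ζ, η} and plot 1 has {α, γ, δ, ε}, leaving only β.
Block 3, plot 4: block 3 has {α, β, γ, ε, ζ, η} and plot 4 has {α, γ, ε, ζ, η}, leaving only δ.
Block 4, plot 4: block 4 has {α, γ, δ, ε} and plot 4 has {α, γ, δ, ε, ζ, η}, leaving only β.
Block 4, plot 3: block 4 has {α, β, γ, δ, ε} and plot 3 has {α, γ, ε, ζ}, leaving only η.
Block 4, plot 1: block 4 has {α, β, γ, δ, ε, η} and plot 1 has {α, β, γ, δ, ε}, leaving only ζ.
Block 7, plot 1: block 7 has {α, γ, δ, ε} and plot 1 has {α, β, γ, δ, ε, ζ}, leaving only η.
Block 7, plot 2: block 7 has {α, γ, δ, ε, η} and plot 2 has {α, γ, δ, ε, ζ}, leaving only β.
Block 7, plot 5: block 7 has {α, β, γ, δ, ε, η} and plot 5 has {α, β, γ, δ, ε}, leaving only ζ.
So block 7 reads: η β α ε ζ δ γ.

η β α ε ζ δ γ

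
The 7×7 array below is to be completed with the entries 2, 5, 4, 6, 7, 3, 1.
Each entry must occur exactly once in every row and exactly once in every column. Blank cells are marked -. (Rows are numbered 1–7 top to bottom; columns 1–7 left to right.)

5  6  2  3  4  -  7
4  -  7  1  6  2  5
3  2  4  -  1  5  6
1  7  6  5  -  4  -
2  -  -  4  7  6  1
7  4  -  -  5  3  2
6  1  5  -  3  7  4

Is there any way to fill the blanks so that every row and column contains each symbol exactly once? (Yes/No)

Yes

No row or column among the givens repeats a symbol, and propagating forced cells runs into no contradiction.
One valid completion exists (for instance, 5 6 2 3 4 1 7 / 4 3 7 1 6 2 5 / 3 2 4 7 1 5 6 / 1 7 6 5 2 4 3 / 2 5 3 4 7 6 1 / 7 4 1 6 5 3 2 / 6 1 5 2 3 7 4).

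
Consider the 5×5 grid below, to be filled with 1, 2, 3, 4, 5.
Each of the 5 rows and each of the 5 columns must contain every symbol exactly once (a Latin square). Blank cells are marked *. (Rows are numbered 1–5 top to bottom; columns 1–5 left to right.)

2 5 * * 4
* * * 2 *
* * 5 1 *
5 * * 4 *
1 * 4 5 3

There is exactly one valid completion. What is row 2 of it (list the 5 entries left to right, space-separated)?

Row 1, column 4: row 1 has {2, 4, 5} and column 4 has {1, 2, 4, 5}, leaving only 3.
Row 1, column 3: row 1 has {2, 3, 4, 5} and column 3 has {4, 5}, leaving only 1.
Row 2, column 3: row 2 has {2} and column 3 has {1, 4, 5}, leaving only 3.
Row 2, column 1: row 2 has {2, 3} and column 1 has {1, 2, 5}, leaving only 4.
Row 2, column 2: row 2 has {2, 3, 4} and column 2 has {5}, leaving only 1.
Row 2, column 5: row 2 has {1, 2, 3, 4} and column 5 has {3, 4}, leaving only 5.
So row 2 reads: 4 1 3 2 5.

4 1 3 2 5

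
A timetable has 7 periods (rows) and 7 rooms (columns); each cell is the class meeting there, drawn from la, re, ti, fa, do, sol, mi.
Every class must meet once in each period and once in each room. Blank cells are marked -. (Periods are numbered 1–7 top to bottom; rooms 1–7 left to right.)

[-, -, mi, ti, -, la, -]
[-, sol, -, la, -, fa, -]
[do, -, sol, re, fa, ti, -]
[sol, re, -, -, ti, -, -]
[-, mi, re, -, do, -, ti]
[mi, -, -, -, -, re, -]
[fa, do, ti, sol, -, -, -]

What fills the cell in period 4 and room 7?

Period 1, room 1: period 1 has {la, ti, mi} and room 1 has {fa, do, sol, mi}, leaving only re.
Period 1, room 2: period 1 has {la, re, ti, mi} and room 2 has {re, do, sol, mi}, leaving only fa.
Period 1, room 5: period 1 has {la, re, ti, fa, mi} and room 5 has {ti, fa, do}, leaving only sol.
Period 1, room 7: period 1 has {la, re, ti, fa, sol, mi} and room 7 has {ti}, leaving only do.
Period 2, room 1: period 2 has {la, fa, sol} and room 1 has {re, fa, do, sol, mi}, leaving only ti.
Period 2, room 3: period 2 has {la, ti, fa, sol} and room 3 has {re, ti, sol, mi}, leaving only do.
Period 3, room 2: period 3 has {re, ti, fa, do, sol} and room 2 has {re, fa, do, sol, mi}, leaving only la.
Period 3, room 7: period 3 has {la, re, ti, fa, do, sol} and room 7 has {ti, do}, leaving only mi.
Period 2, room 7: period 2 has {la, ti, fa, do, sol} and room 7 has {ti, do, mi}, leaving only re.
Period 2, room 5: period 2 has {la, re, ti, fa, do, sol} and room 5 has {ti, fa, do, sol}, leaving only mi.
Period 5, room 1: period 5 has {re, ti, do, mi} and room 1 has {re, ti, fa, do, sol, mi}, leaving only la.
Period 5, room 4: period 5 has {la, re, ti, do, mi} and room 4 has {la, re, ti, sol}, leaving only fa.
Period 5, room 6: period 5 has {la, re, ti, fa, do, mi} and room 6 has {la, re, ti, fa}, leaving only sol.
Period 6, room 2: period 6 has {re, mi} and room 2 has {la, re, fa, do, sol, mi}, leaving only ti.
Period 6, room 4: period 6 has {re, ti, mi} and room 4 has {la, re, ti, fa, sol}, leaving only do.
Period 4, room 4: period 4 has {re, ti, sol} and room 4 has {la, re, ti, fa, do, sol}, leaving only mi.
Period 4, room 6: period 4 has {re, ti, sol, mi} and room 6 has {la, re, ti, fa, sol}, leaving only do.
Period 6, room 5: period 6 has {re, ti, do, mi} and room 5 has {ti, fa, do, sol, mi}, leaving only la.
Period 6, room 3: period 6 has {la, re, ti, do, mi} and room 3 has {re, ti, do, sol, mi}, leaving only fa.
Period 4, room 3: period 4 has {re, ti, do, sol, mi} and room 3 has {re, ti, fa, do, sol, mi}, leaving only la.
Period 4 already has {la, re, ti, do, sol, mi} and room 7 already has {re, ti, do, mi}, so period 4, room 7 must be fa.

fa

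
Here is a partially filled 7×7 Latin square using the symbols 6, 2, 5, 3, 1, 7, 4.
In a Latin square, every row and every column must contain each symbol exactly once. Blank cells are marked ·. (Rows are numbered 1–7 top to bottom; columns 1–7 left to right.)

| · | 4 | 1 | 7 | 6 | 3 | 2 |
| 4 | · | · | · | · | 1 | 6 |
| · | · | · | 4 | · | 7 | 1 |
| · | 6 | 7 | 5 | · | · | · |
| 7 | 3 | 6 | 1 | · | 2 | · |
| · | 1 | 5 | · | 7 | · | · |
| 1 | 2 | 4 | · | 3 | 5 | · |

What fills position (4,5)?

1

Row 1, column 1: row 1 has {6, 2, 3, 1, 7, 4} and column 1 has {1, 7, 4}, leaving only 5.
Row 3, column 2: row 3 has {1, 7, 4} and column 2 has {6, 2, 3, 1, 4}, leaving only 5.
Row 2, column 2: row 2 has {6, 1, 4} and column 2 has {6, 2, 5, 3, 1, 4}, leaving only 7.
Row 3, column 5: row 3 has {5, 1, 7, 4} and column 5 has {6, 3, 7}, leaving only 2.
Row 2, column 5: row 2 has {6, 1, 7, 4} and column 5 has {6, 2, 3, 7}, leaving only 5.
Row 3, column 3: row 3 has {2, 5, 1, 7, 4} and column 3 has {6, 5, 1, 7, 4}, leaving only 3.
Row 2, column 3: row 2 has {6, 5, 1, 7, 4} and column 3 has {6, 5, 3, 1, 7, 4}, leaving only 2.
Row 2, column 4: row 2 has {6, 2, 5, 1, 7, 4} and column 4 has {5, 1, 7, 4}, leaving only 3.
Row 3, column 1: row 3 has {2, 5, 3, 1, 7, 4} and column 1 has {5, 1, 7, 4}, leaving only 6.
Row 4, column 6: row 4 has {6, 5, 7} and column 6 has {2, 5, 3, 1, 7}, leaving only 4.
Row 4 already has {6, 5, 7, 4} and column 5 already has {6, 2, 5, 3, 7}, so row 4, column 5 must be 1.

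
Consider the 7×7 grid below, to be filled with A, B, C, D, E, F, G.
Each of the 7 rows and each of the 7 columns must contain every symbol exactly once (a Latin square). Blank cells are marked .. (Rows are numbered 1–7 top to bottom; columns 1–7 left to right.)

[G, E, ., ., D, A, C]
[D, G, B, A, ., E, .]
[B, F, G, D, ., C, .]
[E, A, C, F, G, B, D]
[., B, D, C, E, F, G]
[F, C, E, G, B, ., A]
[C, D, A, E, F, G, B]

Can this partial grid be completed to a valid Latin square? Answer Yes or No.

Yes

No row or column among the givens repeats a symbol, and propagating forced cells runs into no contradiction.
One valid completion exists (for instance, G E F B D A C / D G B A C E F / B F G D A C E / E A C F G B D / A B D C E F G / F C E G B D A / C D A E F G B).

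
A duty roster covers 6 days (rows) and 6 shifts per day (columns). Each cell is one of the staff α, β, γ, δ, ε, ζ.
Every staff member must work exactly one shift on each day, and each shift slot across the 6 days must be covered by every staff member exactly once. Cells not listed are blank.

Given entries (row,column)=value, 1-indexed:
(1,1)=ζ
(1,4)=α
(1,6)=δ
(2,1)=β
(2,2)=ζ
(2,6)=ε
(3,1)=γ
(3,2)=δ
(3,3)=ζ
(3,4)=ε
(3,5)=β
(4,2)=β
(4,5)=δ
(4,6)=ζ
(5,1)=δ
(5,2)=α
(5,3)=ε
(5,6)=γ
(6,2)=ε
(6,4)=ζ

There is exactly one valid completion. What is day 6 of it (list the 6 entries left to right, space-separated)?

Day 6, shift 1: day 6 has {ε, ζ} and shift 1 has {β, γ, δ, ζ}, leaving only α.
Day 6, shift 5: day 6 has {α, ε, ζ} and shift 5 has {β, δ}, leaving only γ.
Day 6, shift 6: day 6 has {α, γ, ε, ζ} and shift 6 has {γ, δ, ε, ζ}, leaving only β.
Day 6, shift 3: day 6 has {α, β, γ, ε, ζ} and shift 3 has {ε, ζ}, leaving only δ.
So day 6 reads: α ε δ ζ γ β.

α ε δ ζ γ β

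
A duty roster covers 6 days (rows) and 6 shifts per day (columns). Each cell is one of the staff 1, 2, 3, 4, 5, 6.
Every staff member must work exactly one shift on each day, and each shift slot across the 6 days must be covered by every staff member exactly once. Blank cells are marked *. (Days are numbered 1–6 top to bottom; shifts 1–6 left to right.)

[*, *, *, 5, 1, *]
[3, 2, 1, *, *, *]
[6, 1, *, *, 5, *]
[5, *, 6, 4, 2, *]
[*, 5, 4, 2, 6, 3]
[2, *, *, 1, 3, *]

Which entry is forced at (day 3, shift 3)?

Day 1, shift 1: day 1 has {1, 5} and shift 1 has {2, 3, 5, 6}, leaving only 4.
Day 2, shift 4: day 2 has {1, 2, 3} and shift 4 has {1, 2, 4, 5}, leaving only 6.
Day 2, shift 5: day 2 has {1, 2, 3, 6} and shift 5 has {1, 2, 3, 5, 6}, leaving only 4.
Day 2, shift 6: day 2 has {1, 2, 3, 4, 6} and shift 6 has {3}, leaving only 5.
Day 3, shift 4: day 3 has {1, 5, 6} and shift 4 has {1, 2, 4, 5, 6}, leaving only 3.
Day 3 already has {1, 3, 5, 6} and shift 3 already has {1, 4, 6}, so day 3, shift 3 must be 2.

2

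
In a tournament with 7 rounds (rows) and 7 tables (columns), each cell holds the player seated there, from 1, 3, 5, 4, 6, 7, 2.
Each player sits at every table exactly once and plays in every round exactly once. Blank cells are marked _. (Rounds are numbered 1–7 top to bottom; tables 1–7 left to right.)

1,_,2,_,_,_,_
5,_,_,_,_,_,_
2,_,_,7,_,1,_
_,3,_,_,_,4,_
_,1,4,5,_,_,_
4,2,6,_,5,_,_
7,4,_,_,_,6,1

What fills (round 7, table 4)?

Round 4, table 1: round 4 has {3, 4} and table 1 has {1, 5, 4, 7, 2}, leaving only 6.
Round 5, table 1: round 5 has {1, 5, 4} and table 1 has {1, 5, 4, 6, 7, 2}, leaving only 3.
Round 7, table 4 is narrowed to {3, 2}.
If it were 2, then round 6, table 7 would be left with no valid symbol.
So round 7, table 4 must be 3.

3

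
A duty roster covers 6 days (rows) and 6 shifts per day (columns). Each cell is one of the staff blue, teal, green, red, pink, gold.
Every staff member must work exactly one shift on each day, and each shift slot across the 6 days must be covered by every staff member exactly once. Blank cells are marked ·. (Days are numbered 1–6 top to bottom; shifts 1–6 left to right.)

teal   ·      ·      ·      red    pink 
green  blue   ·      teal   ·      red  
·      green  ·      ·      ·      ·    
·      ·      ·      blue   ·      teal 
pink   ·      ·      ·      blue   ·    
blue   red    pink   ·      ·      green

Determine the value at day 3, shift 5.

Day 1, shift 2: day 1 has {teal, red, pink} and shift 2 has {blue, green, red}, leaving only gold.
Day 1, shift 4: day 1 has {teal, red, pink, gold} and shift 4 has {blue, teal}, leaving only green.
Day 1, shift 3: day 1 has {teal, green, red, pink, gold} and shift 3 has {pink}, leaving only blue.
Day 2, shift 3: day 2 has {blue, teal, green, red} and shift 3 has {blue, pink}, leaving only gold.
Day 2, shift 5: day 2 has {blue, teal, green, red, gold} and shift 5 has {blue, red}, leaving only pink.
Day 4, shift 2: day 4 has {blue, teal} and shift 2 has {blue, green, red, gold}, leaving only pink.
Day 5, shift 2: day 5 has {blue, pink} and shift 2 has {blue, green, red, pink, gold}, leaving only teal.
Day 5, shift 6: day 5 has {blue, teal, pink} and shift 6 has {teal, green, red, pink}, leaving only gold.
Day 3, shift 6: day 3 has {green} and shift 6 has {teal, green, red, pink, gold}, leaving only blue.
Day 5, shift 4: day 5 has {blue, teal, pink, gold} and shift 4 has {blue, teal, green}, leaving only red.
Day 5, shift 3: day 5 has {blue, teal, red, pink, gold} and shift 3 has {blue, pink, gold}, leaving only green.
Day 4, shift 3: day 4 has {blue, teal, pink} and shift 3 has {blue, green, pink, gold}, leaving only red.
Day 3, shift 3: day 3 has {blue, green} and shift 3 has {blue, green, red, pink, gold}, leaving only teal.
Day 3 already has {blue, teal, green} and shift 5 already has {blue, red, pink}, so day 3, shift 5 must be gold.

gold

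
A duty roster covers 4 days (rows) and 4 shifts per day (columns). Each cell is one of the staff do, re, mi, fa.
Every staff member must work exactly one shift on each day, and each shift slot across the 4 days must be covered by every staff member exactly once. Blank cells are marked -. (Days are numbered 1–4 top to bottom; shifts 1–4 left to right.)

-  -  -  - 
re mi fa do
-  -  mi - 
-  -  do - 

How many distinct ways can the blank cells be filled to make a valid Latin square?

Day 1, shift 1: eliminating its day and shift leaves {do, mi, fa}.
Day 1, shift 2: eliminating its day and shift leaves {do, re, fa}.
Day 1, shift 3: eliminating its day and shift leaves {re}.
Day 1, shift 4: eliminating its day and shift leaves {re, mi, fa}.
Day 3, shift 1: eliminating its day and shift leaves {do, fa}.
Day 3, shift 2: eliminating its day and shift leaves {do, re, fa}.
Day 3, shift 4: eliminating its day and shift leaves {re, fa}.
Day 4, shift 1: eliminating its day and shift leaves {mi, fa}.
Day 4, shift 2: eliminating its day and shift leaves {re, fa}.
Day 4, shift 4: eliminating its day and shift leaves {re, mi, fa}.
Enumerating the assignments across these blanks that avoid any day or shift repeat gives 4 completions.

4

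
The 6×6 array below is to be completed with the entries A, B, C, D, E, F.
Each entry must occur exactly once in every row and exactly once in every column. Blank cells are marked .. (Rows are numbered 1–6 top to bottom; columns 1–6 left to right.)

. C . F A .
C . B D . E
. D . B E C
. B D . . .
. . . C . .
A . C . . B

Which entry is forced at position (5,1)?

D

Row 1, column 3: row 1 has {A, C, F} and column 3 has {B, C, D}, leaving only E.
Row 1, column 6: row 1 has {A, C, E, F} and column 6 has {B, C, E}, leaving only D.
Row 1, column 1: row 1 has {A, C, D, E, F} and column 1 has {A, C}, leaving only B.
Row 2, column 5: row 2 has {B, C, D, E} and column 5 has {A, E}, leaving only F.
Row 2, column 2: row 2 has {B, C, D, E, F} and column 2 has {B, C, D}, leaving only A.
Row 3, column 1: row 3 has {B, C, D, E} and column 1 has {A, B, C}, leaving only F.
Row 3, column 3: row 3 has {B, C, D, E, F} and column 3 has {B, C, D, E}, leaving only A.
Row 4, column 1: row 4 has {B, D} and column 1 has {A, B, C, F}, leaving only E.
Row 5 already has {C} and column 1 already has {A, B, C, E, F}, so row 5, column 1 must be D.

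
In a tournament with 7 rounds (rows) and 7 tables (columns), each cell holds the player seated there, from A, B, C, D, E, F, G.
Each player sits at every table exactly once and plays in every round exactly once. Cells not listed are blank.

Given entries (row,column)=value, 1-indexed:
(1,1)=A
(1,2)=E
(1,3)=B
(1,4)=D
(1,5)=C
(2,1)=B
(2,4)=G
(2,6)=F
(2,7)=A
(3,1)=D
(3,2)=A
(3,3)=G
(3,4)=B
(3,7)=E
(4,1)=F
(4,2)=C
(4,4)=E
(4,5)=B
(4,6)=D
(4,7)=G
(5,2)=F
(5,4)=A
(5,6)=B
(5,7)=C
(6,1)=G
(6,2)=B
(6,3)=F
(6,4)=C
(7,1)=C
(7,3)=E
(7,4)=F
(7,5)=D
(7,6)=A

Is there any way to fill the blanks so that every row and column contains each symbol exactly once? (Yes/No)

Yes

No round or table among the givens repeats a symbol, and propagating forced cells runs into no contradiction.
One valid completion exists (for instance, A E B D C G F / B D C G E F A / D A G B F C E / F C A E B D G / E F D A G B C / G B F C A E D / C G E F D A B).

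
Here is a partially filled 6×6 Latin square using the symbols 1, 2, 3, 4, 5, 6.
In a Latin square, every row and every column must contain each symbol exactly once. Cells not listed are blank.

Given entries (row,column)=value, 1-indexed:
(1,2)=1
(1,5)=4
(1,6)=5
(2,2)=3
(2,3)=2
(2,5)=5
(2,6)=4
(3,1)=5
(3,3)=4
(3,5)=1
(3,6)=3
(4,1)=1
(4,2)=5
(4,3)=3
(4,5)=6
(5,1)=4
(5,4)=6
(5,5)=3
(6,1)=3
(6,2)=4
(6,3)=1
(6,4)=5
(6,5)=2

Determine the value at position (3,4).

Row 3 already has {1, 3, 4, 5} and column 4 already has {5, 6}, so row 3, column 4 must be 2.

2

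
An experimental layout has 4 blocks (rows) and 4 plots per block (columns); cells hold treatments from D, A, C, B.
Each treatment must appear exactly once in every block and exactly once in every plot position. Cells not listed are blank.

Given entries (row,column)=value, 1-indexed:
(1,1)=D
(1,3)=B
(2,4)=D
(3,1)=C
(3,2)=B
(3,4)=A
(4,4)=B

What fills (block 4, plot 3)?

Block 1, plot 4: block 1 has {D, B} and plot 4 has {D, A, B}, leaving only C.
Block 1, plot 2: block 1 has {D, C, B} and plot 2 has {B}, leaving only A.
Block 2, plot 2: block 2 has {D} and plot 2 has {A, B}, leaving only C.
Block 2, plot 3: block 2 has {D, C} and plot 3 has {B}, leaving only A.
Block 2, plot 1: block 2 has {D, A, C} and plot 1 has {D, C}, leaving only B.
Block 3, plot 3: block 3 has {A, C, B} and plot 3 has {A, B}, leaving only D.
Block 4 already has {B} and plot 3 already has {D, A, B}, so block 4, plot 3 must be C.

C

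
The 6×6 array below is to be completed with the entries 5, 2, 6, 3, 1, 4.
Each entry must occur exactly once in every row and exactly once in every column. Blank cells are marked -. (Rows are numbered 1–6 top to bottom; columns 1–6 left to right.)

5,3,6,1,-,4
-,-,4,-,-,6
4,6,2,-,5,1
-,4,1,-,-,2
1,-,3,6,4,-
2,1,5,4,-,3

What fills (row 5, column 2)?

2

Row 1, column 5: row 1 has {5, 6, 3, 1, 4} and column 5 has {5, 4}, leaving only 2.
Row 2, column 1: row 2 has {6, 4} and column 1 has {5, 2, 1, 4}, leaving only 3.
Row 2, column 5: row 2 has {6, 3, 4} and column 5 has {5, 2, 4}, leaving only 1.
Row 3, column 4: row 3 has {5, 2, 6, 1, 4} and column 4 has {6, 1, 4}, leaving only 3.
Row 4, column 1: row 4 has {2, 1, 4} and column 1 has {5, 2, 3, 1, 4}, leaving only 6.
Row 4, column 4: row 4 has {2, 6, 1, 4} and column 4 has {6, 3, 1, 4}, leaving only 5.
Row 2, column 4: row 2 has {6, 3, 1, 4} and column 4 has {5, 6, 3, 1, 4}, leaving only 2.
Row 2, column 2: row 2 has {2, 6, 3, 1, 4} and column 2 has {6, 3, 1, 4}, leaving only 5.
Row 5 already has {6, 3, 1, 4} and column 2 already has {5, 6, 3, 1, 4}, so row 5, column 2 must be 2.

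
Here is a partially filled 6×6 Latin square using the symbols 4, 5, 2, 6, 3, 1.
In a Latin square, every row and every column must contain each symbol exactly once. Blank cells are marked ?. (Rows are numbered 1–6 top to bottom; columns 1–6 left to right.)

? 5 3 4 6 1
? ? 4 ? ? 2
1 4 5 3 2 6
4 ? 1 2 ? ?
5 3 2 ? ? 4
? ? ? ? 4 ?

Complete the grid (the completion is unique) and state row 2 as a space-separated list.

Row 1, column 1: row 1 has {4, 5, 6, 3, 1} and column 1 has {4, 5, 1}, leaving only 2.
Row 4, column 2: row 4 has {4, 2, 1} and column 2 has {4, 5, 3}, leaving only 6.
Row 2, column 2: row 2 has {4, 2} and column 2 has {4, 5, 6, 3}, leaving only 1.
Row 5, column 5: row 5 has {4, 5, 2, 3} and column 5 has {4, 2, 6}, leaving only 1.
Row 5, column 4: row 5 has {4, 5, 2, 3, 1} and column 4 has {4, 2, 3}, leaving only 6.
Row 2, column 4: row 2 has {4, 2, 1} and column 4 has {4, 2, 6, 3}, leaving only 5.
Row 2, column 5: row 2 has {4, 5, 2, 1} and column 5 has {4, 2, 6, 1}, leaving only 3.
Row 2, column 1: row 2 has {4, 5, 2, 3, 1} and column 1 has {4, 5, 2, 1}, leaving only 6.
So row 2 reads: 6 1 4 5 3 2.

6 1 4 5 3 2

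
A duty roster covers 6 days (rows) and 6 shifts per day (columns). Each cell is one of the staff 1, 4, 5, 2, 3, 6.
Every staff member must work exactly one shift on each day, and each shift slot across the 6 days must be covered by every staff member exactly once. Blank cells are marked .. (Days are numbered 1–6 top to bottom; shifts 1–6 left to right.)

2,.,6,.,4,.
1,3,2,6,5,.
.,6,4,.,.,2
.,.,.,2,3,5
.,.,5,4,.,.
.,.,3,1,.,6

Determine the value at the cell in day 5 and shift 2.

2

Day 2, shift 6: day 2 has {1, 5, 2, 3, 6} and shift 6 has {5, 2, 6}, leaving only 4.
Day 3, shift 5: day 3 has {4, 2, 6} and shift 5 has {4, 5, 3}, leaving only 1.
Day 4, shift 3: day 4 has {5, 2, 3} and shift 3 has {4, 5, 2, 3, 6}, leaving only 1.
Day 4, shift 2: day 4 has {1, 5, 2, 3} and shift 2 has {3, 6}, leaving only 4.
Day 4, shift 1: day 4 has {1, 4, 5, 2, 3} and shift 1 has {1, 2}, leaving only 6.
Day 5, shift 1: day 5 has {4, 5} and shift 1 has {1, 2, 6}, leaving only 3.
Day 3, shift 1: day 3 has {1, 4, 2, 6} and shift 1 has {1, 2, 3, 6}, leaving only 5.
Day 3, shift 4: day 3 has {1, 4, 5, 2, 6} and shift 4 has {1, 4, 2, 6}, leaving only 3.
Day 1, shift 4: day 1 has {4, 2, 6} and shift 4 has {1, 4, 2, 3, 6}, leaving only 5.
Day 1, shift 2: day 1 has {4, 5, 2, 6} and shift 2 has {4, 3, 6}, leaving only 1.
Day 5 already has {4, 5, 3} and shift 2 already has {1, 4, 3, 6}, so day 5, shift 2 must be 2.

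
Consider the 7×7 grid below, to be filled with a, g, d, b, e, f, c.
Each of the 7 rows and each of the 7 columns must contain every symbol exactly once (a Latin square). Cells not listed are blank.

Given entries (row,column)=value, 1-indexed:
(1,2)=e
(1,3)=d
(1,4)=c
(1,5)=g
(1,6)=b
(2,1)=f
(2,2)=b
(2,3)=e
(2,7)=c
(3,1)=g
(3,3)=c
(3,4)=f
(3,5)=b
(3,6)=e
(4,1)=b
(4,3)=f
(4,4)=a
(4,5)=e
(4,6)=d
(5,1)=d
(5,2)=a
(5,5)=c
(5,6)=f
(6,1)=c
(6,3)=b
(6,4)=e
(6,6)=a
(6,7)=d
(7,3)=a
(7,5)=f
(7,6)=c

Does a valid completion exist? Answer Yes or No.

No

Row 6, column 5: row 6 together with column 5 already contain {a, g, d, b, e, f, c} — every symbol — so nothing can go there. The grid has no valid completion.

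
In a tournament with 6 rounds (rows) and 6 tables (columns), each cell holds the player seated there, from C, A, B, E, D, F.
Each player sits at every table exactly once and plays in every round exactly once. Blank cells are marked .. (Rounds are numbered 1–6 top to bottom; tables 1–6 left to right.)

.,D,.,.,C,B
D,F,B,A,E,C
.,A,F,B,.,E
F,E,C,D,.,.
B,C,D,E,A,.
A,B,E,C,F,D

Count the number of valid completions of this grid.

1

Round 1, table 1: eliminating its round and table leaves {E}.
Round 1, table 3: eliminating its round and table leaves {A}.
Round 1, table 4: eliminating its round and table leaves {F}.
Round 3, table 1: eliminating its round and table leaves {C}.
Round 3, table 5: eliminating its round and table leaves {D}.
Round 4, table 5: eliminating its round and table leaves {B}.
Round 4, table 6: eliminating its round and table leaves {A}.
Round 5, table 6: eliminating its round and table leaves {F}.
Only one assignment across all blanks avoids any round or table repeat, giving 1 completion.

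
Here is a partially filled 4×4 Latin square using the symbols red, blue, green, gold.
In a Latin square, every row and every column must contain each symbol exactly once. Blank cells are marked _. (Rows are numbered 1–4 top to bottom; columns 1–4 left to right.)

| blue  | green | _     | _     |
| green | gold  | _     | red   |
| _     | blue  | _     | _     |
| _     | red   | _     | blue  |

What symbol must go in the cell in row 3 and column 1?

Row 1, column 4: row 1 has {blue, green} and column 4 has {red, blue}, leaving only gold.
Row 1, column 3: row 1 has {blue, green, gold} and column 3 has {}, leaving only red.
Row 2, column 3: row 2 has {red, green, gold} and column 3 has {red}, leaving only blue.
Row 3, column 4: row 3 has {blue} and column 4 has {red, blue, gold}, leaving only green.
Row 3, column 3: row 3 has {blue, green} and column 3 has {red, blue}, leaving only gold.
Row 3 already has {blue, green, gold} and column 1 already has {blue, green}, so row 3, column 1 must be red.

red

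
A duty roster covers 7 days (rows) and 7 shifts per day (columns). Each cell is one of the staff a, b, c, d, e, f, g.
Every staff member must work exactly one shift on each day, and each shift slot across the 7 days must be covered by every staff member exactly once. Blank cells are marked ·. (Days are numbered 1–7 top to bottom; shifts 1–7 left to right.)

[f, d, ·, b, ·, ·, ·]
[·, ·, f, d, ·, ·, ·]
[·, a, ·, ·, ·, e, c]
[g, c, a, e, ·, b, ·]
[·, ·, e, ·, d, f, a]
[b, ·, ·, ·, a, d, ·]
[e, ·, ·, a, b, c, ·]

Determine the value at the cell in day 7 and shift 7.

f

Day 3, shift 1: day 3 has {a, c, e} and shift 1 has {b, e, f, g}, leaving only d.
Day 4, shift 5: day 4 has {a, b, c, e, g} and shift 5 has {a, b, d}, leaving only f.
Day 3, shift 5: day 3 has {a, c, d, e} and shift 5 has {a, b, d, f}, leaving only g.
Day 3, shift 3: day 3 has {a, c, d, e, g} and shift 3 has {a, e, f}, leaving only b.
Day 3, shift 4: day 3 has {a, b, c, d, e, g} and shift 4 has {a, b, d, e}, leaving only f.
Day 4, shift 7: day 4 has {a, b, c, e, f, g} and shift 7 has {a, c}, leaving only d.
Day 5, shift 1: day 5 has {a, d, e, f} and shift 1 has {b, d, e, f, g}, leaving only c.
Day 2, shift 1: day 2 has {d, f} and shift 1 has {b, c, d, e, f, g}, leaving only a.
Day 2, shift 6: day 2 has {a, d, f} and shift 6 has {b, c, d, e, f}, leaving only g.
Day 1, shift 6: day 1 has {b, d, f} and shift 6 has {b, c, d, e, f, g}, leaving only a.
Day 5, shift 4: day 5 has {a, c, d, e, f} and shift 4 has {a, b, d, e, f}, leaving only g.
Day 5, shift 2: day 5 has {a, c, d, e, f, g} and shift 2 has {a, c, d}, leaving only b.
Day 2, shift 2: day 2 has {a, d, f, g} and shift 2 has {a, b, c, d}, leaving only e.
Day 2, shift 5: day 2 has {a, d, e, f, g} and shift 5 has {a, b, d, f, g}, leaving only c.
Day 1, shift 5: day 1 has {a, b, d, f} and shift 5 has {a, b, c, d, f, g}, leaving only e.
Day 1, shift 7: day 1 has {a, b, d, e, f} and shift 7 has {a, c, d}, leaving only g.
Day 7 already has {a, b, c, e} and shift 7 already has {a, c, d, g}, so day 7, shift 7 must be f.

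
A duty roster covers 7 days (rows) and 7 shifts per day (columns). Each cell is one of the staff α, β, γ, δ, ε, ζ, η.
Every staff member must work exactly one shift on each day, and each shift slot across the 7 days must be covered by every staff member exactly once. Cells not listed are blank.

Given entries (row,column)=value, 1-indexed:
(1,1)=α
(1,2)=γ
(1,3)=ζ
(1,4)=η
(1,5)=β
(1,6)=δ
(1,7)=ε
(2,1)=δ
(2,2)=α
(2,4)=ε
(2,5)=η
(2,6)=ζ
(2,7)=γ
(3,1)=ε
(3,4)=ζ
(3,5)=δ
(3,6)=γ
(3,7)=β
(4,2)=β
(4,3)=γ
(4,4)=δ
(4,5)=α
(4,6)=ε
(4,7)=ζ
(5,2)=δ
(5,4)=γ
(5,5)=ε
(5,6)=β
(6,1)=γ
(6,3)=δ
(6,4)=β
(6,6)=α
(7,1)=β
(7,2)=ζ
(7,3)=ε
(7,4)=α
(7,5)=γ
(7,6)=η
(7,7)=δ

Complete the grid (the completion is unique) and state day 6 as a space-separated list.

γ ε δ β ζ α η

Day 6, shift 5: day 6 has {α, β, γ, δ} and shift 5 has {α, β, γ, δ, ε, η}, leaving only ζ.
Day 6, shift 7: day 6 has {α, β, γ, δ, ζ} and shift 7 has {β, γ, δ, ε, ζ}, leaving only η.
Day 6, shift 2: day 6 has {α, β, γ, δ, ζ, η} and shift 2 has {α, β, γ, δ, ζ}, leaving only ε.
So day 6 reads: γ ε δ β ζ α η.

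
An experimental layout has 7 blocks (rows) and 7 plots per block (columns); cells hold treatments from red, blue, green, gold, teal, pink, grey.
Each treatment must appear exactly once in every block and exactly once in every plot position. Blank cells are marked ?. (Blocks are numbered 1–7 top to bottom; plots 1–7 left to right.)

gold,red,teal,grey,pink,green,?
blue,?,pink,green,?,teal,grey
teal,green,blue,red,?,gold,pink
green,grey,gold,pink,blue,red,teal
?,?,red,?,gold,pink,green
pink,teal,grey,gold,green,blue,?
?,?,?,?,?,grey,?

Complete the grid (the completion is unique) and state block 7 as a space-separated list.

red pink green blue teal grey gold

Block 7, plot 1: block 7 has {grey} and plot 1 has {blue, green, gold, teal, pink}, leaving only red.
Block 7, plot 3: block 7 has {red, grey} and plot 3 has {red, blue, gold, teal, pink, grey}, leaving only green.
Block 7, plot 5: block 7 has {red, green, grey} and plot 5 has {blue, green, gold, pink}, leaving only teal.
Block 7, plot 4: block 7 has {red, green, teal, grey} and plot 4 has {red, green, gold, pink, grey}, leaving only blue.
Block 7, plot 7: block 7 has {red, blue, green, teal, grey} and plot 7 has {green, teal, pink, grey}, leaving only gold.
Block 7, plot 2: block 7 has {red, blue, green, gold, teal, grey} and plot 2 has {red, green, teal, grey}, leaving only pink.
So block 7 reads: red pink green blue teal grey gold.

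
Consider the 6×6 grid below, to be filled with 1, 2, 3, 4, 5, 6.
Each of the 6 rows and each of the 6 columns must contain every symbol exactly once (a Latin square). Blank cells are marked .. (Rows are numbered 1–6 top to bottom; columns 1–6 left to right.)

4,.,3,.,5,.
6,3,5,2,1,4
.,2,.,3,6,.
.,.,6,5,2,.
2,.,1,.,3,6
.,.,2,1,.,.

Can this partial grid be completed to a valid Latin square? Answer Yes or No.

No row or column among the givens repeats a symbol, and propagating forced cells runs into no contradiction.
One valid completion exists (for instance, 4 1 3 6 5 2 / 6 3 5 2 1 4 / 5 2 4 3 6 1 / 1 4 6 5 2 3 / 2 5 1 4 3 6 / 3 6 2 1 4 5).

Yes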